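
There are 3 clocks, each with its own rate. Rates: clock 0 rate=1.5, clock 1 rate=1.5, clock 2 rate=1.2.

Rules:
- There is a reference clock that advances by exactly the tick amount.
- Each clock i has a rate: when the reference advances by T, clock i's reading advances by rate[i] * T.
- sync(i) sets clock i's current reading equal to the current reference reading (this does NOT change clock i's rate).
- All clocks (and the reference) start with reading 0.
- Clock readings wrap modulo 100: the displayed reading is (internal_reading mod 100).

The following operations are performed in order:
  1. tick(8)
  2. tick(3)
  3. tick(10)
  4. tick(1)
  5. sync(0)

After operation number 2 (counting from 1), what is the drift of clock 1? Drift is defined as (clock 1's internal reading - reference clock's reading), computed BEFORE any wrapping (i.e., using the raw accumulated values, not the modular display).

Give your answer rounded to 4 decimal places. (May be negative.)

After op 1 tick(8): ref=8.0000 raw=[12.0000 12.0000 9.6000]
After op 2 tick(3): ref=11.0000 raw=[16.5000 16.5000 13.2000]
Drift of clock 1 after op 2: 16.5000 - 11.0000 = 5.5000

Answer: 5.5000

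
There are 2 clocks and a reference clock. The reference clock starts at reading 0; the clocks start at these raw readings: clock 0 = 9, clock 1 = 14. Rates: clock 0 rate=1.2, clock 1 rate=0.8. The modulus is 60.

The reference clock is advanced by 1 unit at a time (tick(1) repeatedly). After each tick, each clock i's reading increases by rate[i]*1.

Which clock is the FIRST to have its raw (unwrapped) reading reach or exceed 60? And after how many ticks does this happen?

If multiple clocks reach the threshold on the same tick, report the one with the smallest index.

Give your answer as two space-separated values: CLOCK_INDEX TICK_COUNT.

clock 0: start=9, rate=1.2, needs 60-9 = 51; ticks = ceil(51/1.2) = ceil(42.5000) = 43; reading at tick 43 = 9 + 1.2*43 = 60.6000
clock 1: start=14, rate=0.8, needs 60-14 = 46; ticks = ceil(46/0.8) = ceil(57.5000) = 58; reading at tick 58 = 14 + 0.8*58 = 60.4000
Minimum tick count = 43; winners = [0]; smallest index = 0

Answer: 0 43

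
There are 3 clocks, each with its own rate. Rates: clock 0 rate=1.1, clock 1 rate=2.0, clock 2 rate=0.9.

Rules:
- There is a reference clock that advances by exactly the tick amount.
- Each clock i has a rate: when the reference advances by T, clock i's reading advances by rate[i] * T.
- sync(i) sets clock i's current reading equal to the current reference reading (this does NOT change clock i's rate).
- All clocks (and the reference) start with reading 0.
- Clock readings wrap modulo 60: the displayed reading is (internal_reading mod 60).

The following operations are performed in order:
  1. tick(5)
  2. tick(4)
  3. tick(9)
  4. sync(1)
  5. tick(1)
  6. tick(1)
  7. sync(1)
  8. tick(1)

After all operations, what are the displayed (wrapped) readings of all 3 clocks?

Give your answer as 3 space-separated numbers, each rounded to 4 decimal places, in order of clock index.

After op 1 tick(5): ref=5.0000 raw=[5.5000 10.0000 4.5000]
After op 2 tick(4): ref=9.0000 raw=[9.9000 18.0000 8.1000]
After op 3 tick(9): ref=18.0000 raw=[19.8000 36.0000 16.2000]
After op 4 sync(1): ref=18.0000 raw=[19.8000 18.0000 16.2000]
After op 5 tick(1): ref=19.0000 raw=[20.9000 20.0000 17.1000]
After op 6 tick(1): ref=20.0000 raw=[22.0000 22.0000 18.0000]
After op 7 sync(1): ref=20.0000 raw=[22.0000 20.0000 18.0000]
After op 8 tick(1): ref=21.0000 raw=[23.1000 22.0000 18.9000]
Wrap final raw readings (mod 60): 23.1000 mod 60 = 23.1000; 22.0000 mod 60 = 22.0000; 18.9000 mod 60 = 18.9000

Answer: 23.1000 22.0000 18.9000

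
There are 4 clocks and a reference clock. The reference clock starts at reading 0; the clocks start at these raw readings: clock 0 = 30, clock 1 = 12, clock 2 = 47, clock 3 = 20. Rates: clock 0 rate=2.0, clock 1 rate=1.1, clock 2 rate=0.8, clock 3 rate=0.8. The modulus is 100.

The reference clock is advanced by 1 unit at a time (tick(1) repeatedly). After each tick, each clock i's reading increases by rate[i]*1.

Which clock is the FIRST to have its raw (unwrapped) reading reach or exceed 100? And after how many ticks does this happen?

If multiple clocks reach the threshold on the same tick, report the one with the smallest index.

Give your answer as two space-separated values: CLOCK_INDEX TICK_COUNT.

clock 0: start=30, rate=2.0, needs 100-30 = 70; ticks = ceil(70/2.0) = ceil(35.0000) = 35; reading at tick 35 = 30 + 2.0*35 = 100.0000
clock 1: start=12, rate=1.1, needs 100-12 = 88; ticks = ceil(88/1.1) = ceil(80.0000) = 80; reading at tick 80 = 12 + 1.1*80 = 100.0000
clock 2: start=47, rate=0.8, needs 100-47 = 53; ticks = ceil(53/0.8) = ceil(66.2500) = 67; reading at tick 67 = 47 + 0.8*67 = 100.6000
clock 3: start=20, rate=0.8, needs 100-20 = 80; ticks = ceil(80/0.8) = ceil(100.0000) = 100; reading at tick 100 = 20 + 0.8*100 = 100.0000
Minimum tick count = 35; winners = [0]; smallest index = 0

Answer: 0 35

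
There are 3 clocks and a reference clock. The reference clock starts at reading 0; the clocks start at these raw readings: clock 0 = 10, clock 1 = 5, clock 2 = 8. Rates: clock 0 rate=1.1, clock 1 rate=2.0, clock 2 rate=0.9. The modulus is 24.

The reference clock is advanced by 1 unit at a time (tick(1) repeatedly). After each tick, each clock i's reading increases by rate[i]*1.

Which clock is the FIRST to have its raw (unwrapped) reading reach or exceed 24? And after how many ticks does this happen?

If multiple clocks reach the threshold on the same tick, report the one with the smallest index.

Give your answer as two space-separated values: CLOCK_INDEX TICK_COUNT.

Answer: 1 10

Derivation:
clock 0: start=10, rate=1.1, needs 24-10 = 14; ticks = ceil(14/1.1) = ceil(12.7273) = 13; reading at tick 13 = 10 + 1.1*13 = 24.3000
clock 1: start=5, rate=2.0, needs 24-5 = 19; ticks = ceil(19/2.0) = ceil(9.5000) = 10; reading at tick 10 = 5 + 2.0*10 = 25.0000
clock 2: start=8, rate=0.9, needs 24-8 = 16; ticks = ceil(16/0.9) = ceil(17.7778) = 18; reading at tick 18 = 8 + 0.9*18 = 24.2000
Minimum tick count = 10; winners = [1]; smallest index = 1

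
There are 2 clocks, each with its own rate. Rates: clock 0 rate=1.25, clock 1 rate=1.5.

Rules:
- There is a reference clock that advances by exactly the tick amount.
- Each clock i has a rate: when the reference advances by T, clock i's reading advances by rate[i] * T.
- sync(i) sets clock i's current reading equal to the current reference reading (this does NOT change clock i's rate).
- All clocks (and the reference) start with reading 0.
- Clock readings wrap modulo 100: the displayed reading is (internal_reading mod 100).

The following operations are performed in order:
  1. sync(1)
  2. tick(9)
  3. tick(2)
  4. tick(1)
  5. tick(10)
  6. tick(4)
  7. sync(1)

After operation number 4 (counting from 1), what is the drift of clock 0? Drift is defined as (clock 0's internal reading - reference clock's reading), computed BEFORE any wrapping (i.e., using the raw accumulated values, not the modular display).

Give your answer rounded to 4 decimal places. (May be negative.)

Answer: 3.0000

Derivation:
After op 1 sync(1): ref=0.0000 raw=[0.0000 0.0000]
After op 2 tick(9): ref=9.0000 raw=[11.2500 13.5000]
After op 3 tick(2): ref=11.0000 raw=[13.7500 16.5000]
After op 4 tick(1): ref=12.0000 raw=[15.0000 18.0000]
Drift of clock 0 after op 4: 15.0000 - 12.0000 = 3.0000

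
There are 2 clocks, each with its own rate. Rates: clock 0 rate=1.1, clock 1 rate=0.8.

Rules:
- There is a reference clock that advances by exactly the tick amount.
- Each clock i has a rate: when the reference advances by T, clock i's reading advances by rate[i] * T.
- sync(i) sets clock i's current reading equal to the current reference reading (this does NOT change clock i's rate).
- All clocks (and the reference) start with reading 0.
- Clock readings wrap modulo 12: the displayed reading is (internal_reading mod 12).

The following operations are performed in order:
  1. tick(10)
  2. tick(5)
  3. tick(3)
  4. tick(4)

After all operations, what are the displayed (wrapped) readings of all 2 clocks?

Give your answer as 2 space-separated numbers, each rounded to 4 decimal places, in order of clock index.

After op 1 tick(10): ref=10.0000 raw=[11.0000 8.0000]
After op 2 tick(5): ref=15.0000 raw=[16.5000 12.0000]
After op 3 tick(3): ref=18.0000 raw=[19.8000 14.4000]
After op 4 tick(4): ref=22.0000 raw=[24.2000 17.6000]
Wrap final raw readings (mod 12): 24.2000 mod 12 = 0.2000; 17.6000 mod 12 = 5.6000

Answer: 0.2000 5.6000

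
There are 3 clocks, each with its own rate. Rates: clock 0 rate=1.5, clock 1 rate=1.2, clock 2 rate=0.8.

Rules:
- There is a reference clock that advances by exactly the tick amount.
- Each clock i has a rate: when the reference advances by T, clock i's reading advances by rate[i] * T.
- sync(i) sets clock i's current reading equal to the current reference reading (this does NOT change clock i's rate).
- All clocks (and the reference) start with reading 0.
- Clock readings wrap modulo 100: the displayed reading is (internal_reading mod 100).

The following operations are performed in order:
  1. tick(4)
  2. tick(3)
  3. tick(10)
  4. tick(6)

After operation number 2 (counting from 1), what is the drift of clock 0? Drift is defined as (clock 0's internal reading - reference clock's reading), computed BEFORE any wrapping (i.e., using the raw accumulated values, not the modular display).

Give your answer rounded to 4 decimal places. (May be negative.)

Answer: 3.5000

Derivation:
After op 1 tick(4): ref=4.0000 raw=[6.0000 4.8000 3.2000]
After op 2 tick(3): ref=7.0000 raw=[10.5000 8.4000 5.6000]
Drift of clock 0 after op 2: 10.5000 - 7.0000 = 3.5000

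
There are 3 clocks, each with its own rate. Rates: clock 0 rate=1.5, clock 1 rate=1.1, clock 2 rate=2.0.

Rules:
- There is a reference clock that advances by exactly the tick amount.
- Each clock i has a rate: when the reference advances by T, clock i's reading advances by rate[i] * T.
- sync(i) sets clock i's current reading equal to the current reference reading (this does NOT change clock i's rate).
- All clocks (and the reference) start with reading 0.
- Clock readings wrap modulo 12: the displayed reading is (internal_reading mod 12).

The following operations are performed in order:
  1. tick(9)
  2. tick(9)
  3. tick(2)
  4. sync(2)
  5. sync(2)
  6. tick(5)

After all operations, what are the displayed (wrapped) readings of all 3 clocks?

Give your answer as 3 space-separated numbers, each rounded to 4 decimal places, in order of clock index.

Answer: 1.5000 3.5000 6.0000

Derivation:
After op 1 tick(9): ref=9.0000 raw=[13.5000 9.9000 18.0000]
After op 2 tick(9): ref=18.0000 raw=[27.0000 19.8000 36.0000]
After op 3 tick(2): ref=20.0000 raw=[30.0000 22.0000 40.0000]
After op 4 sync(2): ref=20.0000 raw=[30.0000 22.0000 20.0000]
After op 5 sync(2): ref=20.0000 raw=[30.0000 22.0000 20.0000]
After op 6 tick(5): ref=25.0000 raw=[37.5000 27.5000 30.0000]
Wrap final raw readings (mod 12): 37.5000 mod 12 = 1.5000; 27.5000 mod 12 = 3.5000; 30.0000 mod 12 = 6.0000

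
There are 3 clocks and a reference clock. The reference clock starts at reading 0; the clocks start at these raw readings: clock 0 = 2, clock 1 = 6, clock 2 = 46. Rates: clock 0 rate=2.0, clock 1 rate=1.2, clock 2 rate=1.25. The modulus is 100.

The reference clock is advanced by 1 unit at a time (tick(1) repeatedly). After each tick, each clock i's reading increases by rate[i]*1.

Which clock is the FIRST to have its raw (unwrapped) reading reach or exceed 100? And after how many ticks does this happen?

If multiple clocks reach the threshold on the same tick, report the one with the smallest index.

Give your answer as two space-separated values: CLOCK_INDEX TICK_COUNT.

clock 0: start=2, rate=2.0, needs 100-2 = 98; ticks = ceil(98/2.0) = ceil(49.0000) = 49; reading at tick 49 = 2 + 2.0*49 = 100.0000
clock 1: start=6, rate=1.2, needs 100-6 = 94; ticks = ceil(94/1.2) = ceil(78.3333) = 79; reading at tick 79 = 6 + 1.2*79 = 100.8000
clock 2: start=46, rate=1.25, needs 100-46 = 54; ticks = ceil(54/1.25) = ceil(43.2000) = 44; reading at tick 44 = 46 + 1.25*44 = 101.0000
Minimum tick count = 44; winners = [2]; smallest index = 2

Answer: 2 44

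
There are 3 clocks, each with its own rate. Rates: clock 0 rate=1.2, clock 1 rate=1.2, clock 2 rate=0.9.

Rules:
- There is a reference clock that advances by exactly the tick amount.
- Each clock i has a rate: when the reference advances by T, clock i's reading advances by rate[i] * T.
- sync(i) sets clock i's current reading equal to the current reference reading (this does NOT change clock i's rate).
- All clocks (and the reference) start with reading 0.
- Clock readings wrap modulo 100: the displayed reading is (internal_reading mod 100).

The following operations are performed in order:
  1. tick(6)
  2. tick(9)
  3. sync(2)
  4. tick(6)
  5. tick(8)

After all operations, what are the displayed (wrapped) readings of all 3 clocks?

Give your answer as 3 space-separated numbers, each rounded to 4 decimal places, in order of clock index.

After op 1 tick(6): ref=6.0000 raw=[7.2000 7.2000 5.4000]
After op 2 tick(9): ref=15.0000 raw=[18.0000 18.0000 13.5000]
After op 3 sync(2): ref=15.0000 raw=[18.0000 18.0000 15.0000]
After op 4 tick(6): ref=21.0000 raw=[25.2000 25.2000 20.4000]
After op 5 tick(8): ref=29.0000 raw=[34.8000 34.8000 27.6000]
Wrap final raw readings (mod 100): 34.8000 mod 100 = 34.8000; 34.8000 mod 100 = 34.8000; 27.6000 mod 100 = 27.6000

Answer: 34.8000 34.8000 27.6000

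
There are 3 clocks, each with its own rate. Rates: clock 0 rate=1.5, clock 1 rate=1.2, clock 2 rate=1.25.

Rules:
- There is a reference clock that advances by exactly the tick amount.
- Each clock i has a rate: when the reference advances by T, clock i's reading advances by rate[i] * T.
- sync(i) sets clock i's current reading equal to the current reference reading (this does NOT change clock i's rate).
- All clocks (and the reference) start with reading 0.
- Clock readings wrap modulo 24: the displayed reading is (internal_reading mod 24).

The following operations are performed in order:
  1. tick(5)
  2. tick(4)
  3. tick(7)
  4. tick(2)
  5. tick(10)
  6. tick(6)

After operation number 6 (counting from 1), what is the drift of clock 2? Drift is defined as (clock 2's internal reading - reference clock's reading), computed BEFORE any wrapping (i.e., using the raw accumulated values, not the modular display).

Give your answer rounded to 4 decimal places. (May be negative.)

After op 1 tick(5): ref=5.0000 raw=[7.5000 6.0000 6.2500]
After op 2 tick(4): ref=9.0000 raw=[13.5000 10.8000 11.2500]
After op 3 tick(7): ref=16.0000 raw=[24.0000 19.2000 20.0000]
After op 4 tick(2): ref=18.0000 raw=[27.0000 21.6000 22.5000]
After op 5 tick(10): ref=28.0000 raw=[42.0000 33.6000 35.0000]
After op 6 tick(6): ref=34.0000 raw=[51.0000 40.8000 42.5000]
Drift of clock 2 after op 6: 42.5000 - 34.0000 = 8.5000

Answer: 8.5000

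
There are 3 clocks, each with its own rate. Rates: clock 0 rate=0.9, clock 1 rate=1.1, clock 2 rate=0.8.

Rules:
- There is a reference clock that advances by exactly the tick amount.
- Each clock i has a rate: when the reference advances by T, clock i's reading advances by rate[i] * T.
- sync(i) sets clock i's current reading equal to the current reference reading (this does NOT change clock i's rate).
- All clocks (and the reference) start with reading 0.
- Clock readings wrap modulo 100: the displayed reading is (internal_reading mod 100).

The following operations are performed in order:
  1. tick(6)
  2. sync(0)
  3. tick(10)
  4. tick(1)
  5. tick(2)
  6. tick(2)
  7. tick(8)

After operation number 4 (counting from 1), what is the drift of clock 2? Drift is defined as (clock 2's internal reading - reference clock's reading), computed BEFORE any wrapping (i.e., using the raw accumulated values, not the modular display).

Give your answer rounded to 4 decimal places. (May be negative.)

After op 1 tick(6): ref=6.0000 raw=[5.4000 6.6000 4.8000]
After op 2 sync(0): ref=6.0000 raw=[6.0000 6.6000 4.8000]
After op 3 tick(10): ref=16.0000 raw=[15.0000 17.6000 12.8000]
After op 4 tick(1): ref=17.0000 raw=[15.9000 18.7000 13.6000]
Drift of clock 2 after op 4: 13.6000 - 17.0000 = -3.4000

Answer: -3.4000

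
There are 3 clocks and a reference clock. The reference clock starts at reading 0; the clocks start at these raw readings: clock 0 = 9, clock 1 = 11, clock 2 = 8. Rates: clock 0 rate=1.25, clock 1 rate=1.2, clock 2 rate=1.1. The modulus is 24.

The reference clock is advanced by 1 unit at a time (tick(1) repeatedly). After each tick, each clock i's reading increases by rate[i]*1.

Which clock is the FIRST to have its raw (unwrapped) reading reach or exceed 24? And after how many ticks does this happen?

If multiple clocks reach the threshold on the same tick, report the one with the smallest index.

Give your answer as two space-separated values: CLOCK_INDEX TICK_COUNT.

clock 0: start=9, rate=1.25, needs 24-9 = 15; ticks = ceil(15/1.25) = ceil(12.0000) = 12; reading at tick 12 = 9 + 1.25*12 = 24.0000
clock 1: start=11, rate=1.2, needs 24-11 = 13; ticks = ceil(13/1.2) = ceil(10.8333) = 11; reading at tick 11 = 11 + 1.2*11 = 24.2000
clock 2: start=8, rate=1.1, needs 24-8 = 16; ticks = ceil(16/1.1) = ceil(14.5455) = 15; reading at tick 15 = 8 + 1.1*15 = 24.5000
Minimum tick count = 11; winners = [1]; smallest index = 1

Answer: 1 11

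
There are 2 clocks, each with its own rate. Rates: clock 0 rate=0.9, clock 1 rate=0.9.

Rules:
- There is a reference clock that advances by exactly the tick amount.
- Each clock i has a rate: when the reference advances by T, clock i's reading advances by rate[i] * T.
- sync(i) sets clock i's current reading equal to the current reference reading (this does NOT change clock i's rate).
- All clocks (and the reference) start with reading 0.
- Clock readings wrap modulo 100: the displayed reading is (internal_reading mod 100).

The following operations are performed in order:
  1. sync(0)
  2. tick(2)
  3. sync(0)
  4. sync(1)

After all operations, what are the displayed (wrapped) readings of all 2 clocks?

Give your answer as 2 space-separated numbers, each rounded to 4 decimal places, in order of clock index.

After op 1 sync(0): ref=0.0000 raw=[0.0000 0.0000]
After op 2 tick(2): ref=2.0000 raw=[1.8000 1.8000]
After op 3 sync(0): ref=2.0000 raw=[2.0000 1.8000]
After op 4 sync(1): ref=2.0000 raw=[2.0000 2.0000]
Wrap final raw readings (mod 100): 2.0000 mod 100 = 2.0000; 2.0000 mod 100 = 2.0000

Answer: 2.0000 2.0000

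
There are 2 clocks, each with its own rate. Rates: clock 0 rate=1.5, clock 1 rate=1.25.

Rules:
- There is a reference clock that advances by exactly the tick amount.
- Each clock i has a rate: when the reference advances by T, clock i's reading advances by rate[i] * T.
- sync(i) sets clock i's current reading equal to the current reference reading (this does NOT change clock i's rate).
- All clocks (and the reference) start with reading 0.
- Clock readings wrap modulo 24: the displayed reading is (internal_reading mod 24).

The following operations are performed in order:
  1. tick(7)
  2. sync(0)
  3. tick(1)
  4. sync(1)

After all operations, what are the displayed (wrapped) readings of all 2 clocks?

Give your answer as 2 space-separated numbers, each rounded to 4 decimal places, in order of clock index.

Answer: 8.5000 8.0000

Derivation:
After op 1 tick(7): ref=7.0000 raw=[10.5000 8.7500]
After op 2 sync(0): ref=7.0000 raw=[7.0000 8.7500]
After op 3 tick(1): ref=8.0000 raw=[8.5000 10.0000]
After op 4 sync(1): ref=8.0000 raw=[8.5000 8.0000]
Wrap final raw readings (mod 24): 8.5000 mod 24 = 8.5000; 8.0000 mod 24 = 8.0000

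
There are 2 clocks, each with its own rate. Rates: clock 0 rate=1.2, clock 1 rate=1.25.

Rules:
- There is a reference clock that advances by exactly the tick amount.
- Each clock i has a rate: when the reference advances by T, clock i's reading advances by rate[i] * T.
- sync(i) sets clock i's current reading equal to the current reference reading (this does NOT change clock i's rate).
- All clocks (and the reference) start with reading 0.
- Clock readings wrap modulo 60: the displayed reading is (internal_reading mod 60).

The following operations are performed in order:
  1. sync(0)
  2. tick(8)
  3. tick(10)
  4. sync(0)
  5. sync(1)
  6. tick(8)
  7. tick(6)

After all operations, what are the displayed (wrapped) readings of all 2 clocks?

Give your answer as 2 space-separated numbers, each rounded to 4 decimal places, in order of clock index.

Answer: 34.8000 35.5000

Derivation:
After op 1 sync(0): ref=0.0000 raw=[0.0000 0.0000]
After op 2 tick(8): ref=8.0000 raw=[9.6000 10.0000]
After op 3 tick(10): ref=18.0000 raw=[21.6000 22.5000]
After op 4 sync(0): ref=18.0000 raw=[18.0000 22.5000]
After op 5 sync(1): ref=18.0000 raw=[18.0000 18.0000]
After op 6 tick(8): ref=26.0000 raw=[27.6000 28.0000]
After op 7 tick(6): ref=32.0000 raw=[34.8000 35.5000]
Wrap final raw readings (mod 60): 34.8000 mod 60 = 34.8000; 35.5000 mod 60 = 35.5000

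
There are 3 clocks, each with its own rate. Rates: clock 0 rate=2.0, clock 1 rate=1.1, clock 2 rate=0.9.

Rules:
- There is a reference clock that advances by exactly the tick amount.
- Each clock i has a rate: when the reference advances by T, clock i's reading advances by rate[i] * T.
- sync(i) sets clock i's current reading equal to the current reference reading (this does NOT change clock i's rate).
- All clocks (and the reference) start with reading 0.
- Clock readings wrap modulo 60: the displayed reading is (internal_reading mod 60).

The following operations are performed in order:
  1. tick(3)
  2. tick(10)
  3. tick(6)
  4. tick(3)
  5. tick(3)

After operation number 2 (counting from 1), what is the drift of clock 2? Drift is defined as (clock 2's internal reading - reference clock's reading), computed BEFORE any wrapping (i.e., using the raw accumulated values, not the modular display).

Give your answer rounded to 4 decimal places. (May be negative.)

After op 1 tick(3): ref=3.0000 raw=[6.0000 3.3000 2.7000]
After op 2 tick(10): ref=13.0000 raw=[26.0000 14.3000 11.7000]
Drift of clock 2 after op 2: 11.7000 - 13.0000 = -1.3000

Answer: -1.3000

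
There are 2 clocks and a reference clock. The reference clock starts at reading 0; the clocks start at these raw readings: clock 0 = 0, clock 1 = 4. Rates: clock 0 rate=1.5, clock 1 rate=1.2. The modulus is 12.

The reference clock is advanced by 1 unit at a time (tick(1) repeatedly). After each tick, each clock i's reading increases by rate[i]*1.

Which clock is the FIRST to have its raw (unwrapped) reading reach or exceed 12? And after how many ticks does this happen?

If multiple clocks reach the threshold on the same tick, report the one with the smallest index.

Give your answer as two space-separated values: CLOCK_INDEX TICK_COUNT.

Answer: 1 7

Derivation:
clock 0: start=0, rate=1.5, needs 12-0 = 12; ticks = ceil(12/1.5) = ceil(8.0000) = 8; reading at tick 8 = 0 + 1.5*8 = 12.0000
clock 1: start=4, rate=1.2, needs 12-4 = 8; ticks = ceil(8/1.2) = ceil(6.6667) = 7; reading at tick 7 = 4 + 1.2*7 = 12.4000
Minimum tick count = 7; winners = [1]; smallest index = 1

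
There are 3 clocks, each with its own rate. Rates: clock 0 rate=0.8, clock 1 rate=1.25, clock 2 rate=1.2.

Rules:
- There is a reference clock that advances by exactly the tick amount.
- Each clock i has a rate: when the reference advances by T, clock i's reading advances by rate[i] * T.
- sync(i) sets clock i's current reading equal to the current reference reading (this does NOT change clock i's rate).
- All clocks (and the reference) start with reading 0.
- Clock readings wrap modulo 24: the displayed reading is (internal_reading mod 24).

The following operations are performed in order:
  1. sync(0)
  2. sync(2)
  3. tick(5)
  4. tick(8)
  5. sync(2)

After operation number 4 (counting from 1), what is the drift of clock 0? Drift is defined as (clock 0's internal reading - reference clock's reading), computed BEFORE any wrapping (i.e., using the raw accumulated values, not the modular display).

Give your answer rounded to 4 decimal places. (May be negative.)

After op 1 sync(0): ref=0.0000 raw=[0.0000 0.0000 0.0000]
After op 2 sync(2): ref=0.0000 raw=[0.0000 0.0000 0.0000]
After op 3 tick(5): ref=5.0000 raw=[4.0000 6.2500 6.0000]
After op 4 tick(8): ref=13.0000 raw=[10.4000 16.2500 15.6000]
Drift of clock 0 after op 4: 10.4000 - 13.0000 = -2.6000

Answer: -2.6000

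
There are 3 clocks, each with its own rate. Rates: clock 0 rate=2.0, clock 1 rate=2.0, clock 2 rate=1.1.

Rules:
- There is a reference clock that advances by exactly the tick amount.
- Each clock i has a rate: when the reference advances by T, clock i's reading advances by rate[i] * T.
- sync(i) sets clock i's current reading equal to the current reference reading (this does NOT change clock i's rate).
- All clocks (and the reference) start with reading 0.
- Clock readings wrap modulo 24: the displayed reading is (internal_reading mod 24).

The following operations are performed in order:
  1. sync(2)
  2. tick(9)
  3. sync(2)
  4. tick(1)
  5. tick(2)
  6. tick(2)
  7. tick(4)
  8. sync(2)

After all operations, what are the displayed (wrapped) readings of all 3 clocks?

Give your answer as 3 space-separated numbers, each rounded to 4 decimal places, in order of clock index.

Answer: 12.0000 12.0000 18.0000

Derivation:
After op 1 sync(2): ref=0.0000 raw=[0.0000 0.0000 0.0000]
After op 2 tick(9): ref=9.0000 raw=[18.0000 18.0000 9.9000]
After op 3 sync(2): ref=9.0000 raw=[18.0000 18.0000 9.0000]
After op 4 tick(1): ref=10.0000 raw=[20.0000 20.0000 10.1000]
After op 5 tick(2): ref=12.0000 raw=[24.0000 24.0000 12.3000]
After op 6 tick(2): ref=14.0000 raw=[28.0000 28.0000 14.5000]
After op 7 tick(4): ref=18.0000 raw=[36.0000 36.0000 18.9000]
After op 8 sync(2): ref=18.0000 raw=[36.0000 36.0000 18.0000]
Wrap final raw readings (mod 24): 36.0000 mod 24 = 12.0000; 36.0000 mod 24 = 12.0000; 18.0000 mod 24 = 18.0000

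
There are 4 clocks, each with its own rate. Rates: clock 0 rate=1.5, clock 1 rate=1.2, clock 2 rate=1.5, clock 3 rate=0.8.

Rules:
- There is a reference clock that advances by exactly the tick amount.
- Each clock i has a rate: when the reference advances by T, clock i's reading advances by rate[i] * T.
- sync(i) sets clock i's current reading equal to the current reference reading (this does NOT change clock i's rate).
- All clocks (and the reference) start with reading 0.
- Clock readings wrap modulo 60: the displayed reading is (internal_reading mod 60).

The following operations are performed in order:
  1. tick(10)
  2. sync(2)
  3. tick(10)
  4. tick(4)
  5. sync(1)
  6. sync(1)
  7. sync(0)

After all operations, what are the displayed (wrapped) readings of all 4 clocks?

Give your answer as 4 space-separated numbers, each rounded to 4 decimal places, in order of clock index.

After op 1 tick(10): ref=10.0000 raw=[15.0000 12.0000 15.0000 8.0000]
After op 2 sync(2): ref=10.0000 raw=[15.0000 12.0000 10.0000 8.0000]
After op 3 tick(10): ref=20.0000 raw=[30.0000 24.0000 25.0000 16.0000]
After op 4 tick(4): ref=24.0000 raw=[36.0000 28.8000 31.0000 19.2000]
After op 5 sync(1): ref=24.0000 raw=[36.0000 24.0000 31.0000 19.2000]
After op 6 sync(1): ref=24.0000 raw=[36.0000 24.0000 31.0000 19.2000]
After op 7 sync(0): ref=24.0000 raw=[24.0000 24.0000 31.0000 19.2000]
Wrap final raw readings (mod 60): 24.0000 mod 60 = 24.0000; 24.0000 mod 60 = 24.0000; 31.0000 mod 60 = 31.0000; 19.2000 mod 60 = 19.2000

Answer: 24.0000 24.0000 31.0000 19.2000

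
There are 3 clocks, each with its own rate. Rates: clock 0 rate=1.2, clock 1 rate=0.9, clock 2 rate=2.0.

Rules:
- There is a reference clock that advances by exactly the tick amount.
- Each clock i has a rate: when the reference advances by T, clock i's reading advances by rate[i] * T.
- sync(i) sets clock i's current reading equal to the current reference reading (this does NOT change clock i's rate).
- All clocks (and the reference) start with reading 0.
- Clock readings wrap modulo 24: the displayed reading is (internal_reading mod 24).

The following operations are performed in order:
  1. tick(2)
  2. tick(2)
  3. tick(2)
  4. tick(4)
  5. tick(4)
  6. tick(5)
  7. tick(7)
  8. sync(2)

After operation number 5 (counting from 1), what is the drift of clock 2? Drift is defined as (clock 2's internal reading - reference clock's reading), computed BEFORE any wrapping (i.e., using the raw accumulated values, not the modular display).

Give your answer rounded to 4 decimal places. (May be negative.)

Answer: 14.0000

Derivation:
After op 1 tick(2): ref=2.0000 raw=[2.4000 1.8000 4.0000]
After op 2 tick(2): ref=4.0000 raw=[4.8000 3.6000 8.0000]
After op 3 tick(2): ref=6.0000 raw=[7.2000 5.4000 12.0000]
After op 4 tick(4): ref=10.0000 raw=[12.0000 9.0000 20.0000]
After op 5 tick(4): ref=14.0000 raw=[16.8000 12.6000 28.0000]
Drift of clock 2 after op 5: 28.0000 - 14.0000 = 14.0000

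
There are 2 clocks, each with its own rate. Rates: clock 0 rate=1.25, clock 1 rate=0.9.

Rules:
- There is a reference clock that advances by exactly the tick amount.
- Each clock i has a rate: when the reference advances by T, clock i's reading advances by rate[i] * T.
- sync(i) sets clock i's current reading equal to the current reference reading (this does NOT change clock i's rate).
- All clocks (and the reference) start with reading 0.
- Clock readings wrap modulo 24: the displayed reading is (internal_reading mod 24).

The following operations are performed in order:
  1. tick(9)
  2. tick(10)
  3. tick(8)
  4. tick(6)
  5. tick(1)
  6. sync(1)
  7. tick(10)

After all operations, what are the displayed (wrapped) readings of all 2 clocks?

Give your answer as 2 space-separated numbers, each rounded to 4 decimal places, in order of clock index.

After op 1 tick(9): ref=9.0000 raw=[11.2500 8.1000]
After op 2 tick(10): ref=19.0000 raw=[23.7500 17.1000]
After op 3 tick(8): ref=27.0000 raw=[33.7500 24.3000]
After op 4 tick(6): ref=33.0000 raw=[41.2500 29.7000]
After op 5 tick(1): ref=34.0000 raw=[42.5000 30.6000]
After op 6 sync(1): ref=34.0000 raw=[42.5000 34.0000]
After op 7 tick(10): ref=44.0000 raw=[55.0000 43.0000]
Wrap final raw readings (mod 24): 55.0000 mod 24 = 7.0000; 43.0000 mod 24 = 19.0000

Answer: 7.0000 19.0000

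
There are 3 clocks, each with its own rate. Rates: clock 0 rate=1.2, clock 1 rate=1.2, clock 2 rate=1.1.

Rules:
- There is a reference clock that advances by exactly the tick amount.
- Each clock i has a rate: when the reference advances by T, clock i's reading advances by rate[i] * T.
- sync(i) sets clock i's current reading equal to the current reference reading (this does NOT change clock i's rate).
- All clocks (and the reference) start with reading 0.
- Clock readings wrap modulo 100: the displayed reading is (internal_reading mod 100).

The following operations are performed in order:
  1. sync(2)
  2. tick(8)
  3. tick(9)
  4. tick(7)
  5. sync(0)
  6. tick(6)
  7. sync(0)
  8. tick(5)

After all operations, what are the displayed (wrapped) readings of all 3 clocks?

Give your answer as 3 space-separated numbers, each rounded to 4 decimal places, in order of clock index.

Answer: 36.0000 42.0000 38.5000

Derivation:
After op 1 sync(2): ref=0.0000 raw=[0.0000 0.0000 0.0000]
After op 2 tick(8): ref=8.0000 raw=[9.6000 9.6000 8.8000]
After op 3 tick(9): ref=17.0000 raw=[20.4000 20.4000 18.7000]
After op 4 tick(7): ref=24.0000 raw=[28.8000 28.8000 26.4000]
After op 5 sync(0): ref=24.0000 raw=[24.0000 28.8000 26.4000]
After op 6 tick(6): ref=30.0000 raw=[31.2000 36.0000 33.0000]
After op 7 sync(0): ref=30.0000 raw=[30.0000 36.0000 33.0000]
After op 8 tick(5): ref=35.0000 raw=[36.0000 42.0000 38.5000]
Wrap final raw readings (mod 100): 36.0000 mod 100 = 36.0000; 42.0000 mod 100 = 42.0000; 38.5000 mod 100 = 38.5000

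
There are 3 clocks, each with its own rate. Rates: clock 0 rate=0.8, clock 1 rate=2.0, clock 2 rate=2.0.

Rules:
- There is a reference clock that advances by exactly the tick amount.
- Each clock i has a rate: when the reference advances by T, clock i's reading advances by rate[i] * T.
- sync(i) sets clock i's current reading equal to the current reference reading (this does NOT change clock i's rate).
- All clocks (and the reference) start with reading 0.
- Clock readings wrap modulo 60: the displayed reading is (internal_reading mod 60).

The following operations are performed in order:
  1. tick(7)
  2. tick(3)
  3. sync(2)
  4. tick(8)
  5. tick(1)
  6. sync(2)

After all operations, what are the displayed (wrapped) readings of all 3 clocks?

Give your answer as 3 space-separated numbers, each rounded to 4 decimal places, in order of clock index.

After op 1 tick(7): ref=7.0000 raw=[5.6000 14.0000 14.0000]
After op 2 tick(3): ref=10.0000 raw=[8.0000 20.0000 20.0000]
After op 3 sync(2): ref=10.0000 raw=[8.0000 20.0000 10.0000]
After op 4 tick(8): ref=18.0000 raw=[14.4000 36.0000 26.0000]
After op 5 tick(1): ref=19.0000 raw=[15.2000 38.0000 28.0000]
After op 6 sync(2): ref=19.0000 raw=[15.2000 38.0000 19.0000]
Wrap final raw readings (mod 60): 15.2000 mod 60 = 15.2000; 38.0000 mod 60 = 38.0000; 19.0000 mod 60 = 19.0000

Answer: 15.2000 38.0000 19.0000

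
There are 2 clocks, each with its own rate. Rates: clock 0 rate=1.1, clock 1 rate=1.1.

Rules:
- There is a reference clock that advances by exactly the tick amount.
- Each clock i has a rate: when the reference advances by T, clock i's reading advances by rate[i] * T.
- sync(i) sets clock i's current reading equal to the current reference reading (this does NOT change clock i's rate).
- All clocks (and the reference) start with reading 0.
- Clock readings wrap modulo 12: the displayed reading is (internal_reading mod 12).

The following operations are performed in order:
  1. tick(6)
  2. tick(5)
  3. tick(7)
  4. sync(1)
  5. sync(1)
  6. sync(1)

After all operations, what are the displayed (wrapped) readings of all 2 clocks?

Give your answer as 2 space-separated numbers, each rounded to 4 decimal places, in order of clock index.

Answer: 7.8000 6.0000

Derivation:
After op 1 tick(6): ref=6.0000 raw=[6.6000 6.6000]
After op 2 tick(5): ref=11.0000 raw=[12.1000 12.1000]
After op 3 tick(7): ref=18.0000 raw=[19.8000 19.8000]
After op 4 sync(1): ref=18.0000 raw=[19.8000 18.0000]
After op 5 sync(1): ref=18.0000 raw=[19.8000 18.0000]
After op 6 sync(1): ref=18.0000 raw=[19.8000 18.0000]
Wrap final raw readings (mod 12): 19.8000 mod 12 = 7.8000; 18.0000 mod 12 = 6.0000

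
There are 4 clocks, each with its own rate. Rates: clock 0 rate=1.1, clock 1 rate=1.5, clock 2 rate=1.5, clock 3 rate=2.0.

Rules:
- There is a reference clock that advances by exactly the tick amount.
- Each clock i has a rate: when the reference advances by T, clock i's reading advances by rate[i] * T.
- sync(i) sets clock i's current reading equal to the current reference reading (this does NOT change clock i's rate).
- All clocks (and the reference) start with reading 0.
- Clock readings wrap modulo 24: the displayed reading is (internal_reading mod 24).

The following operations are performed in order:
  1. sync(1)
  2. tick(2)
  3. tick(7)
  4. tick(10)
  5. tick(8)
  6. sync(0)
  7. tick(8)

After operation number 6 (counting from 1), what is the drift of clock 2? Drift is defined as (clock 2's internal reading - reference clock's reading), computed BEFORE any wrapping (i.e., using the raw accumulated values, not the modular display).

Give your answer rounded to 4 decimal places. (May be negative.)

Answer: 13.5000

Derivation:
After op 1 sync(1): ref=0.0000 raw=[0.0000 0.0000 0.0000 0.0000]
After op 2 tick(2): ref=2.0000 raw=[2.2000 3.0000 3.0000 4.0000]
After op 3 tick(7): ref=9.0000 raw=[9.9000 13.5000 13.5000 18.0000]
After op 4 tick(10): ref=19.0000 raw=[20.9000 28.5000 28.5000 38.0000]
After op 5 tick(8): ref=27.0000 raw=[29.7000 40.5000 40.5000 54.0000]
After op 6 sync(0): ref=27.0000 raw=[27.0000 40.5000 40.5000 54.0000]
Drift of clock 2 after op 6: 40.5000 - 27.0000 = 13.5000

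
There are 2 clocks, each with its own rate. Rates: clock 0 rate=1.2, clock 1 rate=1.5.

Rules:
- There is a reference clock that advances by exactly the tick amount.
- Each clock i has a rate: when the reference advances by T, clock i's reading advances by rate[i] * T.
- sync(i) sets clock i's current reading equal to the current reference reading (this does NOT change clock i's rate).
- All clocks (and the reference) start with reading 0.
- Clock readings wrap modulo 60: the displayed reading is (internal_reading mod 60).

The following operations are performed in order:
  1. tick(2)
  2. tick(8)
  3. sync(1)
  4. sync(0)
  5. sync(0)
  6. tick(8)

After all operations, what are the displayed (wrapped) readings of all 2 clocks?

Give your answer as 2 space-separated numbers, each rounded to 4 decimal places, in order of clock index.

After op 1 tick(2): ref=2.0000 raw=[2.4000 3.0000]
After op 2 tick(8): ref=10.0000 raw=[12.0000 15.0000]
After op 3 sync(1): ref=10.0000 raw=[12.0000 10.0000]
After op 4 sync(0): ref=10.0000 raw=[10.0000 10.0000]
After op 5 sync(0): ref=10.0000 raw=[10.0000 10.0000]
After op 6 tick(8): ref=18.0000 raw=[19.6000 22.0000]
Wrap final raw readings (mod 60): 19.6000 mod 60 = 19.6000; 22.0000 mod 60 = 22.0000

Answer: 19.6000 22.0000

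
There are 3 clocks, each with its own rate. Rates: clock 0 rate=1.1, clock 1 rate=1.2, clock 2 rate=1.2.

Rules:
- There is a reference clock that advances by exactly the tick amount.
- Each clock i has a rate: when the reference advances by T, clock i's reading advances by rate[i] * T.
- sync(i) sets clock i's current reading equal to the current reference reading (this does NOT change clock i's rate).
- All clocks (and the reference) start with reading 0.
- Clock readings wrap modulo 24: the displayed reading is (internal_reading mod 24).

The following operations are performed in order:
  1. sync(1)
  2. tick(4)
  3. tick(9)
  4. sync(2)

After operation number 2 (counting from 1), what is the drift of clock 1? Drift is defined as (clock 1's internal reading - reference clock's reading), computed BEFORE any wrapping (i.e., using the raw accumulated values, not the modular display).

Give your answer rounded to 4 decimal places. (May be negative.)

After op 1 sync(1): ref=0.0000 raw=[0.0000 0.0000 0.0000]
After op 2 tick(4): ref=4.0000 raw=[4.4000 4.8000 4.8000]
Drift of clock 1 after op 2: 4.8000 - 4.0000 = 0.8000

Answer: 0.8000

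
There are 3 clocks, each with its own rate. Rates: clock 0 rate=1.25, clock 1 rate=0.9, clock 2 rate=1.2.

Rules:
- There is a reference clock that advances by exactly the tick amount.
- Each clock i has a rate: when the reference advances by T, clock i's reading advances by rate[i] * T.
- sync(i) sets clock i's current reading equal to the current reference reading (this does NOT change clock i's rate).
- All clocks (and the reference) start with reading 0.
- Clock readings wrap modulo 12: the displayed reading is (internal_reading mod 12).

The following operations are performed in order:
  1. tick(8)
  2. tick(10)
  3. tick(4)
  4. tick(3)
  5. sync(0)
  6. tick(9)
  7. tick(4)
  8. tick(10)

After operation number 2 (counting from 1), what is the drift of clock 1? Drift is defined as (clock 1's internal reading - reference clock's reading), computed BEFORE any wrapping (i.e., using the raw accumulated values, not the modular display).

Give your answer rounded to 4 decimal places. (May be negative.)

Answer: -1.8000

Derivation:
After op 1 tick(8): ref=8.0000 raw=[10.0000 7.2000 9.6000]
After op 2 tick(10): ref=18.0000 raw=[22.5000 16.2000 21.6000]
Drift of clock 1 after op 2: 16.2000 - 18.0000 = -1.8000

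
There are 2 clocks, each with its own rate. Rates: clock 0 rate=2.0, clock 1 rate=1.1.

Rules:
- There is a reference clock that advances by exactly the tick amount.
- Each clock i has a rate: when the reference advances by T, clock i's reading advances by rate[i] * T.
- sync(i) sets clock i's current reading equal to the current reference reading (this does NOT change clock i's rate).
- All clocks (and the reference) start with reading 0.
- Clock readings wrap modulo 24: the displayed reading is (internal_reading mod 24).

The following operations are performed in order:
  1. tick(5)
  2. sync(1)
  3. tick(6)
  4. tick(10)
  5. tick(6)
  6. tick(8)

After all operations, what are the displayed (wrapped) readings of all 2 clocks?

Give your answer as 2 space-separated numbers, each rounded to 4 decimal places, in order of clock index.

Answer: 22.0000 14.0000

Derivation:
After op 1 tick(5): ref=5.0000 raw=[10.0000 5.5000]
After op 2 sync(1): ref=5.0000 raw=[10.0000 5.0000]
After op 3 tick(6): ref=11.0000 raw=[22.0000 11.6000]
After op 4 tick(10): ref=21.0000 raw=[42.0000 22.6000]
After op 5 tick(6): ref=27.0000 raw=[54.0000 29.2000]
After op 6 tick(8): ref=35.0000 raw=[70.0000 38.0000]
Wrap final raw readings (mod 24): 70.0000 mod 24 = 22.0000; 38.0000 mod 24 = 14.0000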